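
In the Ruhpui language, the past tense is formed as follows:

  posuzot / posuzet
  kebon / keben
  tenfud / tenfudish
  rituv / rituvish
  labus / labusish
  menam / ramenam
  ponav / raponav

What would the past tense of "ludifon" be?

ludifen

rituv and ponav both end in -v yet inflect differently (rituvish, raponav), so the final letter is not what conditions the rule; the last vowel is.
"ludifon" has last vowel 'o'. The stems whose last vowel is 'o' (posuzot → posuzet, kebon → keben) change the last vowel to 'e'.
The other patterns: stems whose last vowel is 'u' add -ish; stems whose last vowel is 'a' add the prefix ra-.
So ludifon → ludifen.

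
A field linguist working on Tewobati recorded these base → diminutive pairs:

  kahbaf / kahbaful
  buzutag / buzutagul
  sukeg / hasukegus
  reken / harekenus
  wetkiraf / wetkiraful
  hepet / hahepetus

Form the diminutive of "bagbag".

bagbagul

buzutag and sukeg both end in -g yet inflect differently (buzutagul, hasukegus), so the final letter is not what conditions the rule; the last vowel is.
"bagbag" has last vowel 'a'. The stems whose last vowel is 'a' (wetkiraf → wetkiraful, buzutag → buzutagul, kahbaf → kahbaful) add -ul.
The other pattern: stems whose last vowel is 'e' add ha- … -us around the stem.
So bagbag → bagbagul.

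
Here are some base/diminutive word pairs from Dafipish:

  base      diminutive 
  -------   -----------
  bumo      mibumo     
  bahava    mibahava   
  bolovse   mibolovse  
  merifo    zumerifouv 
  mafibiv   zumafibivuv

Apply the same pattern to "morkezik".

zumorkezikuv

bumo and merifo both end in -o yet inflect differently (mibumo, zumerifouv), so the final letter is not what conditions the rule; the first letter is.
"morkezik" begins with m-. The stems beginning with m- (merifo → zumerifouv, mafibiv → zumafibivuv) add zu- … -uv around the stem.
The other pattern: stems beginning with b- add the prefix mi-.
So morkezik → zumorkezikuv.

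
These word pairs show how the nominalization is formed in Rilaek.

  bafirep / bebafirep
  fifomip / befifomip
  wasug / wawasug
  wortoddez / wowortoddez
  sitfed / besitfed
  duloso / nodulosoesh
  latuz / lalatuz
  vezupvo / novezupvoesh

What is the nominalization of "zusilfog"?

zuzusilfog

wortoddez and sitfed both have last vowel 'e' yet inflect differently (wowortoddez, besitfed), so the last vowel is not what conditions the rule; the final letter is.
"zusilfog" ends in -g. The one such stem in the data (wasug → wawasug) repeats the first consonant+vowel as a prefix (as do latuz, wortoddez), so the same rule applies.
The other patterns: stems ending in -o add no- … -esh around the stem; stems ending in -d or -p add the prefix be-.
So zusilfog → zuzusilfog.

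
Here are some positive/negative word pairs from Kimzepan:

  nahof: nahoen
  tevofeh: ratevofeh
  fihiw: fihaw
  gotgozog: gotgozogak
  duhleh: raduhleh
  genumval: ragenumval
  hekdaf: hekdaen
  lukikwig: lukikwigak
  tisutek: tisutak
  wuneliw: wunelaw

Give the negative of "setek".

"setek" ends in -k. The one such stem in the data (tisutek → tisutak) changes the last vowel to 'a' (as do wuneliw, fihiw), so the same rule applies.
The other patterns: stems ending in -f drop the final letter and add -en; stems ending in -h or -l add the prefix ra-; stems ending in -g add -ak.
So setek → setak.

setak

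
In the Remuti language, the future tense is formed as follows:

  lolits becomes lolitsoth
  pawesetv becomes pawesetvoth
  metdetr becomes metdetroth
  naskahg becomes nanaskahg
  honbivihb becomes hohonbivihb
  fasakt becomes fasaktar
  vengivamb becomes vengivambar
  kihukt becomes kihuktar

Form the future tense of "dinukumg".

dinukumgar

honbivihb and vengivamb both end in -b yet inflect differently (hohonbivihb, vengivambar), so the final letter is not what conditions the rule; the second-to-last letter is.
"dinukumg" has second-to-last letter 'm'. The one such stem in the data (vengivamb → vengivambar) adds -ar, so the same rule applies.
So dinukumg → dinukumgar.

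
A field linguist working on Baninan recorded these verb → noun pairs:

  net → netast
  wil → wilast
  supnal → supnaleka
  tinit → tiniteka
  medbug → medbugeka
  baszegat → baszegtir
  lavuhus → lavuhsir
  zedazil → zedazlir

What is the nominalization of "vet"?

"vet" has 1 vowel. The stems with 1 vowel (net → netast, wil → wilast) add -ast.
So vet → vetast.

vetast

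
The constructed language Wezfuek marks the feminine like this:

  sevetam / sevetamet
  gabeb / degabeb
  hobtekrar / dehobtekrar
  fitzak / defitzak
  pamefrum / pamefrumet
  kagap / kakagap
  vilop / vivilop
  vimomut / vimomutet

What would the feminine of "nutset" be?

nutsetet

"nutset" ends in -t. The one such stem in the data (vimomut → vimomutet) adds -et, so the same rule applies.
The other patterns: stems ending in -p repeat the first consonant+vowel as a prefix; stems ending in -b, -k or -r add the prefix de-.
So nutset → nutsetet.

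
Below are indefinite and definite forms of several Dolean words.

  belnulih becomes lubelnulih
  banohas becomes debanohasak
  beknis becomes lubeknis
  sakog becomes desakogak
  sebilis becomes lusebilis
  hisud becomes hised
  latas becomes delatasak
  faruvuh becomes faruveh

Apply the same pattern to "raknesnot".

belnulih and faruvuh both end in -h yet inflect differently (lubelnulih, faruveh), so the final letter is not what conditions the rule; the last vowel is.
"raknesnot" has last vowel 'o'. The one such stem in the data (sakog → desakogak) adds de- … -ak around the stem, so the same rule applies.
So raknesnot → deraknesnotak.

deraknesnotak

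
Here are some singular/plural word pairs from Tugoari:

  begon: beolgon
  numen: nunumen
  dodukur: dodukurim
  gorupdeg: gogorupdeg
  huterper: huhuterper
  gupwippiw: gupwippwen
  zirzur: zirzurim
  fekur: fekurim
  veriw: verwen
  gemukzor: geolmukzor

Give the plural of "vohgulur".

vohgulurim

huterper and dodukur both end in -r yet inflect differently (huhuterper, dodukurim), so the final letter is not what conditions the rule; the last vowel is.
"vohgulur" has last vowel 'u'. The stems whose last vowel is 'u' (dodukur → dodukurim, zirzur → zirzurim, fekur → fekurim) add -im.
The other patterns: stems whose last vowel is 'e' repeat the first consonant+vowel as a prefix; stems whose last vowel is 'o' insert -ol- after the first vowel; stems whose last vowel is 'i' delete the last vowel and add -en.
So vohgulur → vohgulurim.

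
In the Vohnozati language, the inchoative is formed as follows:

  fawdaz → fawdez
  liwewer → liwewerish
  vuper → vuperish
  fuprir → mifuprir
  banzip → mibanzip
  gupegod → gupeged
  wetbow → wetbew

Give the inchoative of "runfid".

fuprir and vuper both end in -r yet inflect differently (mifuprir, vuperish), so the final letter is not what conditions the rule; the last vowel is.
"runfid" has last vowel 'i'. The stems whose last vowel is 'i' (banzip → mibanzip, fuprir → mifuprir) add the prefix mi-.
So runfid → mirunfid.

mirunfid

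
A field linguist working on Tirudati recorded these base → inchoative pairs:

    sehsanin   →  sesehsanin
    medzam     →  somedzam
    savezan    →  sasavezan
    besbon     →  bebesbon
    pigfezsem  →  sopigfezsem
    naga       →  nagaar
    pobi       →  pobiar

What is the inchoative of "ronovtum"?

soronovtum

medzam and savezan both have last vowel 'a' yet inflect differently (somedzam, sasavezan), so the last vowel is not what conditions the rule; the final letter is.
"ronovtum" ends in -m. The stems ending in -m (medzam → somedzam, pigfezsem → sopigfezsem) add the prefix so-.
So ronovtum → soronovtum.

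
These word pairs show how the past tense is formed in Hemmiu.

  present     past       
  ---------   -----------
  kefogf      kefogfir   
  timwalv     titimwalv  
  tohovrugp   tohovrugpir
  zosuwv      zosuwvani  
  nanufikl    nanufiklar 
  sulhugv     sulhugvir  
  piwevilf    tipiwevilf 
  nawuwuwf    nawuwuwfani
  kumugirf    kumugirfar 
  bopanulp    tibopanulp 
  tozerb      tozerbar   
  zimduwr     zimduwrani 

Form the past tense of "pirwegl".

pirweglir

nawuwuwf and piwevilf both end in -f yet inflect differently (nawuwuwfani, tipiwevilf), so the final letter is not what conditions the rule; the second-to-last letter is.
"pirwegl" has second-to-last letter 'g'. The stems whose second-to-last letter is 'g' (tohovrugp → tohovrugpir, sulhugv → sulhugvir, kefogf → kefogfir) add -ir.
The other patterns: stems whose second-to-last letter is 'w' add -ani; stems whose second-to-last letter is 'l' add the prefix ti-; stems whose second-to-last letter is 'k' or 'r' add -ar.
So pirwegl → pirweglir.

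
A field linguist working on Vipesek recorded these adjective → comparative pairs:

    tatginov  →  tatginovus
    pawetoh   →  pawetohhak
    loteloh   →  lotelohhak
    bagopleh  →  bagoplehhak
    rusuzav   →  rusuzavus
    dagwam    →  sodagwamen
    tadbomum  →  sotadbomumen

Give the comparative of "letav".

loteloh and tatginov both have last vowel 'o' yet inflect differently (lotelohhak, tatginovus), so the last vowel is not what conditions the rule; the final letter is.
"letav" ends in -v. The stems ending in -v (rusuzav → rusuzavus, tatginov → tatginovus) add -us.
The other patterns: stems ending in -h double the final consonant and add -ak; stems ending in -m add so- … -en around the stem.
So letav → letavus.

letavus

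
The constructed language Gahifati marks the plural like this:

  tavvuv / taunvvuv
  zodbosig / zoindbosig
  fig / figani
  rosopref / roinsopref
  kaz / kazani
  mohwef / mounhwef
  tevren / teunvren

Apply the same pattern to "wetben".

"wetben" has 2 vowels. The stems with 2 vowels (mohwef → mounhwef, tevren → teunvren, tavvuv → taunvvuv) insert -un- after the first vowel.
The other patterns: stems with 1 vowel add -ani; stems with 3 vowels insert -in- after the first vowel.
So wetben → weuntben.

weuntben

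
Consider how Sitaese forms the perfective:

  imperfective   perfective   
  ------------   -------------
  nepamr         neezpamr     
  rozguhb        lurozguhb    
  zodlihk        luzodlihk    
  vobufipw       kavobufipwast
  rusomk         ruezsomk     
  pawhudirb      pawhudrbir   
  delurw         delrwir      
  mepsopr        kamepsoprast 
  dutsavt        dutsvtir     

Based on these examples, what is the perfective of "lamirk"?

lamrkir

"lamirk" has second-to-last letter 'r'. The stems whose second-to-last letter is 'r' (pawhudirb → pawhudrbir, delurw → delrwir) delete the last vowel and add -ir.
So lamirk → lamrkir.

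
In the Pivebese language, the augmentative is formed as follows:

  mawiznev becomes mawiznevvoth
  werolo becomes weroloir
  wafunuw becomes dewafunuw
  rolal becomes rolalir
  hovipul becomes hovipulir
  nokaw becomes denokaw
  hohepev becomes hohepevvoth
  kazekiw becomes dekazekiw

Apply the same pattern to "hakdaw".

wafunuw and hovipul both have last vowel 'u' yet inflect differently (dewafunuw, hovipulir), so the last vowel is not what conditions the rule; the final letter is.
"hakdaw" ends in -w. The stems ending in -w (wafunuw → dewafunuw, kazekiw → dekazekiw, nokaw → denokaw) add the prefix de-.
The other patterns: stems ending in -v double the final consonant and add -oth; stems ending in -l or -o add -ir.
So hakdaw → dehakdaw.

dehakdaw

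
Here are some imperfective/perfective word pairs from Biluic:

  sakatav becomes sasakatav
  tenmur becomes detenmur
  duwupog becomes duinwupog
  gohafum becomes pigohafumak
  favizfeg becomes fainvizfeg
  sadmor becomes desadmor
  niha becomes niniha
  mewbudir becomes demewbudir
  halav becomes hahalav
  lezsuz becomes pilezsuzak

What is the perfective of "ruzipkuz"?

piruzipkuzak

"ruzipkuz" ends in -z. The one such stem in the data (lezsuz → pilezsuzak) adds pi- … -ak around the stem, so the same rule applies.
The other patterns: stems ending in -g insert -in- after the first vowel; stems ending in -a or -v repeat the first consonant+vowel as a prefix; stems ending in -r add the prefix de-.
So ruzipkuz → piruzipkuzak.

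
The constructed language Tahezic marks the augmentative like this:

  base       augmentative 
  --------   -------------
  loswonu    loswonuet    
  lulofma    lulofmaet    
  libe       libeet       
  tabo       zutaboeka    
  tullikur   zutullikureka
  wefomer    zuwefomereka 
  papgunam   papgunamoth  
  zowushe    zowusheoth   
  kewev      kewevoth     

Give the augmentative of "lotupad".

lotupadet

libe and zowushe both end in -e yet inflect differently (libeet, zowusheoth), so the final letter is not what conditions the rule; the first letter is.
"lotupad" begins with l-. The stems beginning with l- (loswonu → loswonuet, lulofma → lulofmaet, libe → libeet) add -et.
The other patterns: stems beginning with t- or w- add zu- … -eka around the stem; stems beginning with k-, p- or z- add -oth.
So lotupad → lotupadet.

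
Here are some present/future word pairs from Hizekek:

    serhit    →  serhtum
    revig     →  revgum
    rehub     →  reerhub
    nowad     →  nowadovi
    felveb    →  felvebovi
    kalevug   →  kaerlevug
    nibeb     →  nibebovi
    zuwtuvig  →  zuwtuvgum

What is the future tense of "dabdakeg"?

dabdakegovi

"dabdakeg" has last vowel 'e'. The stems whose last vowel is 'e' (felveb → felvebovi, nibeb → nibebovi) add -ovi.
So dabdakeg → dabdakegovi.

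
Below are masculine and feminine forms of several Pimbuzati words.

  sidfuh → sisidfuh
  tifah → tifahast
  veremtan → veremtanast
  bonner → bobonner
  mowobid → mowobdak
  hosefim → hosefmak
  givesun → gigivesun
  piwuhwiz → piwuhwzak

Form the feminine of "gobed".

gogobed

tifah and sidfuh both end in -h yet inflect differently (tifahast, sisidfuh), so the final letter is not what conditions the rule; the last vowel is.
"gobed" has last vowel 'e'. The one such stem in the data (bonner → bobonner) repeats the first consonant+vowel as a prefix (as do sidfuh, givesun), so the same rule applies.
The other patterns: stems whose last vowel is 'a' add -ast; stems whose last vowel is 'i' delete the last vowel and add -ak.
So gobed → gogobed.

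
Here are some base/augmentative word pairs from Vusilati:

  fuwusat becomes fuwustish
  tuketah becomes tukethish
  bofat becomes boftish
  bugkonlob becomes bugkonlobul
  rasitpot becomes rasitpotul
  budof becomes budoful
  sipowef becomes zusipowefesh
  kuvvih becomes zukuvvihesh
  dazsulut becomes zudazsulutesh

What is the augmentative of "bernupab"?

fuwusat and rasitpot both end in -t yet inflect differently (fuwustish, rasitpotul), so the final letter is not what conditions the rule; the last vowel is.
"bernupab" has last vowel 'a'. The stems whose last vowel is 'a' (fuwusat → fuwustish, tuketah → tukethish, bofat → boftish) delete the last vowel and add -ish.
The other patterns: stems whose last vowel is 'o' add -ul; stems whose last vowel is 'e', 'i' or 'u' add zu- … -esh around the stem.
So bernupab → bernupbish.

bernupbish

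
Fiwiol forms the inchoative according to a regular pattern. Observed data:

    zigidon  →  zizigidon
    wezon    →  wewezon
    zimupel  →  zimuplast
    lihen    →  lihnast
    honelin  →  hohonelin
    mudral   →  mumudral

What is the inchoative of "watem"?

watmast

lihen and honelin both end in -n yet inflect differently (lihnast, hohonelin), so the final letter is not what conditions the rule; the last vowel is.
"watem" has last vowel 'e'. The stems whose last vowel is 'e' (lihen → lihnast, zimupel → zimuplast) delete the last vowel and add -ast.
The other pattern: stems whose last vowel is 'a', 'i' or 'o' repeat the first consonant+vowel as a prefix.
So watem → watmast.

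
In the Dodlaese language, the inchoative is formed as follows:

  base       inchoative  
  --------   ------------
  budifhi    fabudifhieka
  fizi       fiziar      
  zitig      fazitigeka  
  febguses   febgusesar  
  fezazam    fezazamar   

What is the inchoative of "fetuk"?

fetukar

"fetuk" begins with f-. The stems beginning with f- (fizi → fiziar, fezazam → fezazamar, febguses → febgusesar) add -ar.
The other pattern: stems beginning with b- or z- add fa- … -eka around the stem.
So fetuk → fetukar.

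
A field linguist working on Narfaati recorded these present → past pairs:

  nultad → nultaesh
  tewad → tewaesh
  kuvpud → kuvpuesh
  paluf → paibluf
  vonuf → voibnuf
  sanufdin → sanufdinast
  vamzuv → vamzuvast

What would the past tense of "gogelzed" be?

kuvpud and paluf both have last vowel 'u' yet inflect differently (kuvpuesh, paibluf), so the last vowel is not what conditions the rule; the final letter is.
"gogelzed" ends in -d. The stems ending in -d (nultad → nultaesh, tewad → tewaesh, kuvpud → kuvpuesh) drop the final letter and add -esh.
So gogelzed → gogelzeesh.

gogelzeesh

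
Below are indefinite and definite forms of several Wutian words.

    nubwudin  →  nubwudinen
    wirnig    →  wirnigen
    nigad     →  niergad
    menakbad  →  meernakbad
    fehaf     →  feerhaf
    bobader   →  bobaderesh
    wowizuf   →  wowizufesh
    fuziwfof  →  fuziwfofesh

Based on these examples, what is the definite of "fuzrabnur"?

fuzrabnuresh

fehaf and wowizuf both end in -f yet inflect differently (feerhaf, wowizufesh), so the final letter is not what conditions the rule; the last vowel is.
"fuzrabnur" has last vowel 'u'. The one such stem in the data (wowizuf → wowizufesh) adds -esh, so the same rule applies.
So fuzrabnur → fuzrabnuresh.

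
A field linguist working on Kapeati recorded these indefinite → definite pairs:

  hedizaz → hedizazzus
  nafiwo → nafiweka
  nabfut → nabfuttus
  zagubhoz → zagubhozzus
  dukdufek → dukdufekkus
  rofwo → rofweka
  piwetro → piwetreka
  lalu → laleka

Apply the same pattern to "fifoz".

piwetro and zagubhoz both have last vowel 'o' yet inflect differently (piwetreka, zagubhozzus), so the last vowel is not what conditions the rule; whether the stem ends in a vowel or a consonant is.
"fifoz" ends in a consonant. The stems ending in a consonant (zagubhoz → zagubhozzus, hedizaz → hedizazzus, nabfut → nabfuttus) double the final consonant and add -us.
The other pattern: stems ending in a vowel drop the final letter and add -eka.
So fifoz → fifozzus.

fifozzus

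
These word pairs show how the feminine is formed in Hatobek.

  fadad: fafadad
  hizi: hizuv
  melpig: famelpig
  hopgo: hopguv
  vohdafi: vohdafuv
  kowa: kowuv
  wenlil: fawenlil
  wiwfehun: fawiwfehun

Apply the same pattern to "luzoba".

luzobuv

"luzoba" ends in a vowel. The stems ending in a vowel (hopgo → hopguv, hizi → hizuv, vohdafi → vohdafuv) drop the final letter and add -uv.
So luzoba → luzobuv.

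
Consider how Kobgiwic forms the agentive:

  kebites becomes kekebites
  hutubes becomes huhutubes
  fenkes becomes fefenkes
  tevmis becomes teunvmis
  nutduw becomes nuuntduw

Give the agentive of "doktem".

dodoktem

kebites and tevmis both end in -s yet inflect differently (kekebites, teunvmis), so the final letter is not what conditions the rule; the last vowel is.
"doktem" has last vowel 'e'. The stems whose last vowel is 'e' (kebites → kekebites, hutubes → huhutubes, fenkes → fefenkes) repeat the first consonant+vowel as a prefix.
The other pattern: stems whose last vowel is 'i' or 'u' insert -un- after the first vowel.
So doktem → dodoktem.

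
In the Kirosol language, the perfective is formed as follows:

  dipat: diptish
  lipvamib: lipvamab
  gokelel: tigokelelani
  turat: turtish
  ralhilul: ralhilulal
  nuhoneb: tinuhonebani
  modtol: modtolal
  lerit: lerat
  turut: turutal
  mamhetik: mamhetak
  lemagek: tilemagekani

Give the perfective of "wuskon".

wuskonal

mamhetik and lemagek both end in -k yet inflect differently (mamhetak, tilemagekani), so the final letter is not what conditions the rule; the last vowel is.
"wuskon" has last vowel 'o'. The one such stem in the data (modtol → modtolal) adds -al, so the same rule applies.
So wuskon → wuskonal.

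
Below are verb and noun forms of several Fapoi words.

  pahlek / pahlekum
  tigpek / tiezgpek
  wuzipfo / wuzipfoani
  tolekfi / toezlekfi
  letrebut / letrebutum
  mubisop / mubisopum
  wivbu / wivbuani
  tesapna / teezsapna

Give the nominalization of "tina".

"tina" begins with t-. The stems beginning with t- (tesapna → teezsapna, tigpek → tiezgpek, tolekfi → toezlekfi) insert -ez- after the first vowel.
The other patterns: stems beginning with w- add -ani; stems beginning with l-, m- or p- add -um.
So tina → tiezna.

tiezna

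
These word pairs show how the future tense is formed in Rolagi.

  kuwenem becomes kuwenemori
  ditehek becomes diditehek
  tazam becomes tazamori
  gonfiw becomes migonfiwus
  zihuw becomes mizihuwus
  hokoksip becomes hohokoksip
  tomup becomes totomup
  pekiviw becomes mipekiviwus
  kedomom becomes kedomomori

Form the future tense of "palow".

"palow" ends in -w. The stems ending in -w (gonfiw → migonfiwus, zihuw → mizihuwus, pekiviw → mipekiviwus) add mi- … -us around the stem.
So palow → mipalowus.

mipalowus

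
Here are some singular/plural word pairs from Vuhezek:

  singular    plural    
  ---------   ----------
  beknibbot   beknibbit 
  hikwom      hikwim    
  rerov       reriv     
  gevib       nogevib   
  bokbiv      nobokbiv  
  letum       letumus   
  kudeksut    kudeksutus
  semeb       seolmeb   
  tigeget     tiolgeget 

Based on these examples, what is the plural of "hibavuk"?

rerov and bokbiv both end in -v yet inflect differently (reriv, nobokbiv), so the final letter is not what conditions the rule; the last vowel is.
"hibavuk" has last vowel 'u'. The stems whose last vowel is 'u' (letum → letumus, kudeksut → kudeksutus) add -us.
The other patterns: stems whose last vowel is 'o' change the last vowel to 'i'; stems whose last vowel is 'i' add the prefix no-; stems whose last vowel is 'e' insert -ol- after the first vowel.
So hibavuk → hibavukus.

hibavukus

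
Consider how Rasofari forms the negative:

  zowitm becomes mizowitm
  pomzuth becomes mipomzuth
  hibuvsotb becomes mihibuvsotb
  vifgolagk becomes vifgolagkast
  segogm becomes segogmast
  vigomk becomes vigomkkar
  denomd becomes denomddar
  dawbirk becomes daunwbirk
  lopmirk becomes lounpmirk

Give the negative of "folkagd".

"folkagd" has second-to-last letter 'g'. The stems whose second-to-last letter is 'g' (vifgolagk → vifgolagkast, segogm → segogmast) add -ast.
The other patterns: stems whose second-to-last letter is 't' add the prefix mi-; stems whose second-to-last letter is 'm' double the final consonant and add -ar; stems whose second-to-last letter is 'r' insert -un- after the first vowel.
So folkagd → folkagdast.

folkagdast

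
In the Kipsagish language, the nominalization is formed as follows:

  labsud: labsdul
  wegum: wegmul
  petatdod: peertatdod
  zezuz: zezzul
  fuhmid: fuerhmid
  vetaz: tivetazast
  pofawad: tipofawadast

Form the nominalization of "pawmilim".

paerwmilim

petatdod and labsud both end in -d yet inflect differently (peertatdod, labsdul), so the final letter is not what conditions the rule; the last vowel is.
"pawmilim" has last vowel 'i'. The one such stem in the data (fuhmid → fuerhmid) inserts -er- after the first vowel (as does petatdod), so the same rule applies.
So pawmilim → paerwmilim.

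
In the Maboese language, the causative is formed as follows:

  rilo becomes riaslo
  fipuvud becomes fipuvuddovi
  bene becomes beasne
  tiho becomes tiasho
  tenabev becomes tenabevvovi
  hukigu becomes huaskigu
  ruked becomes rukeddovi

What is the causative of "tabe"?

taasbe

hukigu and fipuvud both have last vowel 'u' yet inflect differently (huaskigu, fipuvuddovi), so the last vowel is not what conditions the rule; whether the stem ends in a vowel or a consonant is.
"tabe" ends in a vowel. The stems ending in a vowel (tiho → tiasho, hukigu → huaskigu, bene → beasne) insert -as- after the first vowel.
The other pattern: stems ending in a consonant double the final consonant and add -ovi.
So tabe → taasbe.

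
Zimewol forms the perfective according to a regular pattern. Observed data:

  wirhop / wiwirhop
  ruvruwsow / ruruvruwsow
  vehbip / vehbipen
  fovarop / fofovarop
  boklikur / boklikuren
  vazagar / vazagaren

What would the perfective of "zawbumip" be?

"zawbumip" has last vowel 'i'. The one such stem in the data (vehbip → vehbipen) adds -en, so the same rule applies.
The other pattern: stems whose last vowel is 'o' repeat the first consonant+vowel as a prefix.
So zawbumip → zawbumipen.

zawbumipen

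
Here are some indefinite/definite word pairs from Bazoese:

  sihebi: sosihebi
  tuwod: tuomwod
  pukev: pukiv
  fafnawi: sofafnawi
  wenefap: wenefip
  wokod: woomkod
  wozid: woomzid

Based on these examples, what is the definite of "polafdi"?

sopolafdi

"polafdi" ends in -i. The stems ending in -i (sihebi → sosihebi, fafnawi → sofafnawi) add the prefix so-.
So polafdi → sopolafdi.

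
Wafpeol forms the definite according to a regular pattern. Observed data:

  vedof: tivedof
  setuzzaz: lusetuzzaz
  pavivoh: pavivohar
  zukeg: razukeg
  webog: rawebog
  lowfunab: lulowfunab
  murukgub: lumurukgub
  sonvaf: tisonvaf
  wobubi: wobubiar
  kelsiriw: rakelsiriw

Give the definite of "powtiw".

rapowtiw

webog and vedof both have last vowel 'o' yet inflect differently (rawebog, tivedof), so the last vowel is not what conditions the rule; the final letter is.
"powtiw" ends in -w. The one such stem in the data (kelsiriw → rakelsiriw) adds the prefix ra-, so the same rule applies.
The other patterns: stems ending in -f add the prefix ti-; stems ending in -h or -i add -ar; stems ending in -b or -z add the prefix lu-.
So powtiw → rapowtiw.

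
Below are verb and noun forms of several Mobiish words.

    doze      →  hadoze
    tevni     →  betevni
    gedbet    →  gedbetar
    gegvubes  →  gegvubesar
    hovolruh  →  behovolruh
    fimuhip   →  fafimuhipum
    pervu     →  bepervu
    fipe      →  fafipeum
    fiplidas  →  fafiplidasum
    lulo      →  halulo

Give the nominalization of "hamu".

behamu

fiplidas and gegvubes both end in -s yet inflect differently (fafiplidasum, gegvubesar), so the final letter is not what conditions the rule; the first letter is.
"hamu" begins with h-. The one such stem in the data (hovolruh → behovolruh) adds the prefix be-, so the same rule applies.
The other patterns: stems beginning with f- add fa- … -um around the stem; stems beginning with g- add -ar; stems beginning with d- or l- add the prefix ha-.
So hamu → behamu.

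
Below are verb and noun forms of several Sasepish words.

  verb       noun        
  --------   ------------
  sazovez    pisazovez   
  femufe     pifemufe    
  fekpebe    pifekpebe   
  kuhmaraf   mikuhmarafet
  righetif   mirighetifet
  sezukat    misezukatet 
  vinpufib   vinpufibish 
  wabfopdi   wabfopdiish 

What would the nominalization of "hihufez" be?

pihihufez

"hihufez" ends in -z. The one such stem in the data (sazovez → pisazovez) adds the prefix pi-, so the same rule applies.
The other patterns: stems ending in -f or -t add mi- … -et around the stem; stems ending in -b or -i add -ish.
So hihufez → pihihufez.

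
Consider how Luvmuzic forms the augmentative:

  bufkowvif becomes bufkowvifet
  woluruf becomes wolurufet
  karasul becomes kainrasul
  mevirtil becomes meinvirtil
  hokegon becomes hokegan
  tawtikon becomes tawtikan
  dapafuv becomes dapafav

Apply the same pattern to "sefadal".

seinfadal

woluruf and karasul both have last vowel 'u' yet inflect differently (wolurufet, kainrasul), so the last vowel is not what conditions the rule; the final letter is.
"sefadal" ends in -l. The stems ending in -l (karasul → kainrasul, mevirtil → meinvirtil) insert -in- after the first vowel.
The other patterns: stems ending in -f add -et; stems ending in -n or -v change the last vowel to 'a'.
So sefadal → seinfadal.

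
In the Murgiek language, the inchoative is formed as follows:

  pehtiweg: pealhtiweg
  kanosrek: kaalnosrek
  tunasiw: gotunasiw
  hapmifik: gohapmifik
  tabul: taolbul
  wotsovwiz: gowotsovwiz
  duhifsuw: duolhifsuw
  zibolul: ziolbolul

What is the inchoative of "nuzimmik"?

gonuzimmik

hapmifik and kanosrek both end in -k yet inflect differently (gohapmifik, kaalnosrek), so the final letter is not what conditions the rule; the last vowel is.
"nuzimmik" has last vowel 'i'. The stems whose last vowel is 'i' (hapmifik → gohapmifik, wotsovwiz → gowotsovwiz, tunasiw → gotunasiw) add the prefix go-.
So nuzimmik → gonuzimmik.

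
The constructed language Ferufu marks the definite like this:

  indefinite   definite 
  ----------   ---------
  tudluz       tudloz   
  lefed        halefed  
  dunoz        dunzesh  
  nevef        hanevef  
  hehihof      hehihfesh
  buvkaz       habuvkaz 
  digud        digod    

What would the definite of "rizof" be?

digud and lefed both end in -d yet inflect differently (digod, halefed), so the final letter is not what conditions the rule; the last vowel is.
"rizof" has last vowel 'o'. The stems whose last vowel is 'o' (hehihof → hehihfesh, dunoz → dunzesh) delete the last vowel and add -esh.
The other patterns: stems whose last vowel is 'u' change the last vowel to 'o'; stems whose last vowel is 'a' or 'e' add the prefix ha-.
So rizof → rizfesh.

rizfesh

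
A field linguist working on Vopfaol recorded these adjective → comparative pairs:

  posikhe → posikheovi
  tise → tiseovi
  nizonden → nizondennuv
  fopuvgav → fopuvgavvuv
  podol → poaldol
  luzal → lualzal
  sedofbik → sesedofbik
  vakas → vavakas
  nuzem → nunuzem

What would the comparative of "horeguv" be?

posikhe and nizonden both have last vowel 'e' yet inflect differently (posikheovi, nizondennuv), so the last vowel is not what conditions the rule; the final letter is.
"horeguv" ends in -v. The one such stem in the data (fopuvgav → fopuvgavvuv) doubles the final consonant and adds -uv (as does nizonden), so the same rule applies.
The other patterns: stems ending in -e add -ovi; stems ending in -l insert -al- after the first vowel; stems ending in -k, -m or -s repeat the first consonant+vowel as a prefix.
So horeguv → horeguvvuv.

horeguvvuv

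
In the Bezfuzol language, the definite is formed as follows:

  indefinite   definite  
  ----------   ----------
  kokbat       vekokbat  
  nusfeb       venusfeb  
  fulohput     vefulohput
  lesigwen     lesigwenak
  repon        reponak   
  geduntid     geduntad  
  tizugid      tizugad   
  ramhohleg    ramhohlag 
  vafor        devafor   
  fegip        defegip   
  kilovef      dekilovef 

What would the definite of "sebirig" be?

nusfeb and lesigwen both have last vowel 'e' yet inflect differently (venusfeb, lesigwenak), so the last vowel is not what conditions the rule; the final letter is.
"sebirig" ends in -g. The one such stem in the data (ramhohleg → ramhohlag) changes the last vowel to 'a' (as do geduntid, tizugid), so the same rule applies.
The other patterns: stems ending in -b or -t add the prefix ve-; stems ending in -n add -ak; stems ending in -f, -p or -r add the prefix de-.
So sebirig → sebirag.

sebirag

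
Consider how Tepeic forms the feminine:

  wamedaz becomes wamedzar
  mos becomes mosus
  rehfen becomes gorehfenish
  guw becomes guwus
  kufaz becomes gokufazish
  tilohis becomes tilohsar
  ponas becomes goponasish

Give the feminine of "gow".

"gow" has 1 vowel. The stems with 1 vowel (guw → guwus, mos → mosus) add -us.
The other patterns: stems with 2 vowels add go- … -ish around the stem; stems with 3 vowels delete the last vowel and add -ar.
So gow → gowus.

gowus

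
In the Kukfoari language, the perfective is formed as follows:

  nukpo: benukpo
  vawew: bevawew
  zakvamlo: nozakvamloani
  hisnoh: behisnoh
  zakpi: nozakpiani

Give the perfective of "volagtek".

zakvamlo and nukpo both end in -o yet inflect differently (nozakvamloani, benukpo), so the final letter is not what conditions the rule; the first letter is.
"volagtek" begins with v-. The one such stem in the data (vawew → bevawew) adds the prefix be-, so the same rule applies.
The other pattern: stems beginning with z- add no- … -ani around the stem.
So volagtek → bevolagtek.

bevolagtek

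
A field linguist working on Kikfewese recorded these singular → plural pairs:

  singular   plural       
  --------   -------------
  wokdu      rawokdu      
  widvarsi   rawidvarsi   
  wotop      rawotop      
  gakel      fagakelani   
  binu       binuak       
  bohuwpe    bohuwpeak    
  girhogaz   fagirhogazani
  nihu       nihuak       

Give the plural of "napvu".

"napvu" begins with n-. The one such stem in the data (nihu → nihuak) adds -ak, so the same rule applies.
The other patterns: stems beginning with w- add the prefix ra-; stems beginning with g- add fa- … -ani around the stem.
So napvu → napvuak.

napvuak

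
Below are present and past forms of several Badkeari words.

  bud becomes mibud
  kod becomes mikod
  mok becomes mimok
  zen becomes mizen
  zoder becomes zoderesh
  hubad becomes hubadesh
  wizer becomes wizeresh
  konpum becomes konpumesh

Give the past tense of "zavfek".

zavfekesh

bud and hubad both end in -d yet inflect differently (mibud, hubadesh), so the final letter is not what conditions the rule; the number of vowels is.
"zavfek" has 2 vowels. The stems with 2 vowels (zoder → zoderesh, hubad → hubadesh, wizer → wizeresh) add -esh.
So zavfek → zavfekesh.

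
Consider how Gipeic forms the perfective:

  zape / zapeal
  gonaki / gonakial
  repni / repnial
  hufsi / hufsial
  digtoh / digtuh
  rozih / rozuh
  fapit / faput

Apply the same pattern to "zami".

gonaki and rozih both have last vowel 'i' yet inflect differently (gonakial, rozuh), so the last vowel is not what conditions the rule; whether the stem ends in a vowel or a consonant is.
"zami" ends in a vowel. The stems ending in a vowel (zape → zapeal, gonaki → gonakial, repni → repnial) add -al.
So zami → zamial.

zamial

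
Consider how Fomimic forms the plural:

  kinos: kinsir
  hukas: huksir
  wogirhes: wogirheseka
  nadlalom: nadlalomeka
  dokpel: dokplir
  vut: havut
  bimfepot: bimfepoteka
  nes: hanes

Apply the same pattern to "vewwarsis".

vewwarsiseka

nes and kinos both end in -s yet inflect differently (hanes, kinsir), so the final letter is not what conditions the rule; the number of vowels is.
"vewwarsis" has 3 vowels. The stems with 3 vowels (bimfepot → bimfepoteka, wogirhes → wogirheseka, nadlalom → nadlalomeka) add -eka.
So vewwarsis → vewwarsiseka.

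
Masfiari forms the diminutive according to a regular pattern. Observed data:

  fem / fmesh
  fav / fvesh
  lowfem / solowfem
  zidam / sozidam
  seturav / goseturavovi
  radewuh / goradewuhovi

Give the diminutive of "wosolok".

"wosolok" has 3 vowels. The stems with 3 vowels (seturav → goseturavovi, radewuh → goradewuhovi) add go- … -ovi around the stem.
So wosolok → gowosolokovi.

gowosolokovi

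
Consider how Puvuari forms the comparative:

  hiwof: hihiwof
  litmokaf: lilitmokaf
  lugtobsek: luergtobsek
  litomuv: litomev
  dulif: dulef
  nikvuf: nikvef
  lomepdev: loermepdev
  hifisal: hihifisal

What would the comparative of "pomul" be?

litmokaf and dulif both end in -f yet inflect differently (lilitmokaf, dulef), so the final letter is not what conditions the rule; the last vowel is.
"pomul" has last vowel 'u'. The stems whose last vowel is 'u' (nikvuf → nikvef, litomuv → litomev) change the last vowel to 'e'.
The other patterns: stems whose last vowel is 'a' or 'o' repeat the first consonant+vowel as a prefix; stems whose last vowel is 'e' insert -er- after the first vowel.
So pomul → pomel.

pomel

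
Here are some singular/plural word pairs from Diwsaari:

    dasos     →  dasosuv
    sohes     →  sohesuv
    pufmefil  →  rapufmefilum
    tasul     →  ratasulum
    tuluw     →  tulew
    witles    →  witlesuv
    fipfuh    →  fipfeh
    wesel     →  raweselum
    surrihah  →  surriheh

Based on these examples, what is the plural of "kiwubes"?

kiwubesuv

wesel and sohes both have last vowel 'e' yet inflect differently (raweselum, sohesuv), so the last vowel is not what conditions the rule; the final letter is.
"kiwubes" ends in -s. The stems ending in -s (sohes → sohesuv, witles → witlesuv, dasos → dasosuv) add -uv.
So kiwubes → kiwubesuv.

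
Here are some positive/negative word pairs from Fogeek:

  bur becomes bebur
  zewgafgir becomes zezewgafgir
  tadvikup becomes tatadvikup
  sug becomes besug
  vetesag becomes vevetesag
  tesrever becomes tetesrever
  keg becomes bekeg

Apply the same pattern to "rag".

"rag" has 1 vowel. The stems with 1 vowel (sug → besug, keg → bekeg, bur → bebur) add the prefix be-.
The other pattern: stems with 3 vowels repeat the first consonant+vowel as a prefix.
So rag → berag.

berag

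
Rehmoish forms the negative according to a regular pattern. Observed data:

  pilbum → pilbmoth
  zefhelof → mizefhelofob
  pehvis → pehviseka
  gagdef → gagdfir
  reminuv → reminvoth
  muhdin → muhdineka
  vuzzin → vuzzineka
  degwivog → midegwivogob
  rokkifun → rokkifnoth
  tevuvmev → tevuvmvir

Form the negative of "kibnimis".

rokkifun and vuzzin both end in -n yet inflect differently (rokkifnoth, vuzzineka), so the final letter is not what conditions the rule; the last vowel is.
"kibnimis" has last vowel 'i'. The stems whose last vowel is 'i' (vuzzin → vuzzineka, pehvis → pehviseka, muhdin → muhdineka) add -eka.
So kibnimis → kibnimiseka.

kibnimiseka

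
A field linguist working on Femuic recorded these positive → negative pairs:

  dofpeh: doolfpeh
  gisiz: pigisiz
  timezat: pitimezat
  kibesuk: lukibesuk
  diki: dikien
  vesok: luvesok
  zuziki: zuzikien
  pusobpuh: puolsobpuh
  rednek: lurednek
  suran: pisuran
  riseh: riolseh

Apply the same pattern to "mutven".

"mutven" ends in -n. The one such stem in the data (suran → pisuran) adds the prefix pi-, so the same rule applies.
The other patterns: stems ending in -i add -en; stems ending in -k add the prefix lu-; stems ending in -h insert -ol- after the first vowel.
So mutven → pimutven.

pimutven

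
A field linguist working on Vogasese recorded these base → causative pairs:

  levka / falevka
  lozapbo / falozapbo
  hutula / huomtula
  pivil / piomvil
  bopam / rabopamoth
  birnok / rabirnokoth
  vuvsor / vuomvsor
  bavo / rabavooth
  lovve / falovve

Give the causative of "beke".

rabekeoth

bavo and lozapbo both end in -o yet inflect differently (rabavooth, falozapbo), so the final letter is not what conditions the rule; the first letter is.
"beke" begins with b-. The stems beginning with b- (birnok → rabirnokoth, bopam → rabopamoth, bavo → rabavooth) add ra- … -oth around the stem.
The other patterns: stems beginning with l- add the prefix fa-; stems beginning with h-, p- or v- insert -om- after the first vowel.
So beke → rabekeoth.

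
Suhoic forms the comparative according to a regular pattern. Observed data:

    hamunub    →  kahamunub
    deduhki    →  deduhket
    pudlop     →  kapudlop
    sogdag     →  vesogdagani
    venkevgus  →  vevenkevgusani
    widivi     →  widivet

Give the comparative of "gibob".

venkevgus and hamunub both have last vowel 'u' yet inflect differently (vevenkevgusani, kahamunub), so the last vowel is not what conditions the rule; the final letter is.
"gibob" ends in -b. The one such stem in the data (hamunub → kahamunub) adds the prefix ka-, so the same rule applies.
So gibob → kagibob.

kagibob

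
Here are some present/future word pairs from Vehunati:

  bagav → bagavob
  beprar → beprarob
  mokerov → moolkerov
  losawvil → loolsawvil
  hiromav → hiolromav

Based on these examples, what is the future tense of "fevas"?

fevasob

bagav and mokerov both end in -v yet inflect differently (bagavob, moolkerov), so the final letter is not what conditions the rule; the number of vowels is.
"fevas" has 2 vowels. The stems with 2 vowels (bagav → bagavob, beprar → beprarob) add -ob.
So fevas → fevasob.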